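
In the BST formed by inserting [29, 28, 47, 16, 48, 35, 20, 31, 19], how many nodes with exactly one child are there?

Tree built from: [29, 28, 47, 16, 48, 35, 20, 31, 19]
Tree (level-order array): [29, 28, 47, 16, None, 35, 48, None, 20, 31, None, None, None, 19]
Rule: These are nodes with exactly 1 non-null child.
Per-node child counts:
  node 29: 2 child(ren)
  node 28: 1 child(ren)
  node 16: 1 child(ren)
  node 20: 1 child(ren)
  node 19: 0 child(ren)
  node 47: 2 child(ren)
  node 35: 1 child(ren)
  node 31: 0 child(ren)
  node 48: 0 child(ren)
Matching nodes: [28, 16, 20, 35]
Count of nodes with exactly one child: 4


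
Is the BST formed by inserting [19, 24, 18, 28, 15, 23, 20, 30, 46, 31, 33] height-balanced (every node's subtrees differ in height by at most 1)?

Tree (level-order array): [19, 18, 24, 15, None, 23, 28, None, None, 20, None, None, 30, None, None, None, 46, 31, None, None, 33]
Definition: a tree is height-balanced if, at every node, |h(left) - h(right)| <= 1 (empty subtree has height -1).
Bottom-up per-node check:
  node 15: h_left=-1, h_right=-1, diff=0 [OK], height=0
  node 18: h_left=0, h_right=-1, diff=1 [OK], height=1
  node 20: h_left=-1, h_right=-1, diff=0 [OK], height=0
  node 23: h_left=0, h_right=-1, diff=1 [OK], height=1
  node 33: h_left=-1, h_right=-1, diff=0 [OK], height=0
  node 31: h_left=-1, h_right=0, diff=1 [OK], height=1
  node 46: h_left=1, h_right=-1, diff=2 [FAIL (|1--1|=2 > 1)], height=2
  node 30: h_left=-1, h_right=2, diff=3 [FAIL (|-1-2|=3 > 1)], height=3
  node 28: h_left=-1, h_right=3, diff=4 [FAIL (|-1-3|=4 > 1)], height=4
  node 24: h_left=1, h_right=4, diff=3 [FAIL (|1-4|=3 > 1)], height=5
  node 19: h_left=1, h_right=5, diff=4 [FAIL (|1-5|=4 > 1)], height=6
Node 46 violates the condition: |1 - -1| = 2 > 1.
Result: Not balanced


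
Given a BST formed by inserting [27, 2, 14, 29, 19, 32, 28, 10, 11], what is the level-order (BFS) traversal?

Tree insertion order: [27, 2, 14, 29, 19, 32, 28, 10, 11]
Tree (level-order array): [27, 2, 29, None, 14, 28, 32, 10, 19, None, None, None, None, None, 11]
BFS from the root, enqueuing left then right child of each popped node:
  queue [27] -> pop 27, enqueue [2, 29], visited so far: [27]
  queue [2, 29] -> pop 2, enqueue [14], visited so far: [27, 2]
  queue [29, 14] -> pop 29, enqueue [28, 32], visited so far: [27, 2, 29]
  queue [14, 28, 32] -> pop 14, enqueue [10, 19], visited so far: [27, 2, 29, 14]
  queue [28, 32, 10, 19] -> pop 28, enqueue [none], visited so far: [27, 2, 29, 14, 28]
  queue [32, 10, 19] -> pop 32, enqueue [none], visited so far: [27, 2, 29, 14, 28, 32]
  queue [10, 19] -> pop 10, enqueue [11], visited so far: [27, 2, 29, 14, 28, 32, 10]
  queue [19, 11] -> pop 19, enqueue [none], visited so far: [27, 2, 29, 14, 28, 32, 10, 19]
  queue [11] -> pop 11, enqueue [none], visited so far: [27, 2, 29, 14, 28, 32, 10, 19, 11]
Result: [27, 2, 29, 14, 28, 32, 10, 19, 11]


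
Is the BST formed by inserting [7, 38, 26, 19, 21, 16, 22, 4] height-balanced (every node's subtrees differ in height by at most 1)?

Tree (level-order array): [7, 4, 38, None, None, 26, None, 19, None, 16, 21, None, None, None, 22]
Definition: a tree is height-balanced if, at every node, |h(left) - h(right)| <= 1 (empty subtree has height -1).
Bottom-up per-node check:
  node 4: h_left=-1, h_right=-1, diff=0 [OK], height=0
  node 16: h_left=-1, h_right=-1, diff=0 [OK], height=0
  node 22: h_left=-1, h_right=-1, diff=0 [OK], height=0
  node 21: h_left=-1, h_right=0, diff=1 [OK], height=1
  node 19: h_left=0, h_right=1, diff=1 [OK], height=2
  node 26: h_left=2, h_right=-1, diff=3 [FAIL (|2--1|=3 > 1)], height=3
  node 38: h_left=3, h_right=-1, diff=4 [FAIL (|3--1|=4 > 1)], height=4
  node 7: h_left=0, h_right=4, diff=4 [FAIL (|0-4|=4 > 1)], height=5
Node 26 violates the condition: |2 - -1| = 3 > 1.
Result: Not balanced


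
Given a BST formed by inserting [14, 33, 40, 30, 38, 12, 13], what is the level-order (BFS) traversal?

Tree insertion order: [14, 33, 40, 30, 38, 12, 13]
Tree (level-order array): [14, 12, 33, None, 13, 30, 40, None, None, None, None, 38]
BFS from the root, enqueuing left then right child of each popped node:
  queue [14] -> pop 14, enqueue [12, 33], visited so far: [14]
  queue [12, 33] -> pop 12, enqueue [13], visited so far: [14, 12]
  queue [33, 13] -> pop 33, enqueue [30, 40], visited so far: [14, 12, 33]
  queue [13, 30, 40] -> pop 13, enqueue [none], visited so far: [14, 12, 33, 13]
  queue [30, 40] -> pop 30, enqueue [none], visited so far: [14, 12, 33, 13, 30]
  queue [40] -> pop 40, enqueue [38], visited so far: [14, 12, 33, 13, 30, 40]
  queue [38] -> pop 38, enqueue [none], visited so far: [14, 12, 33, 13, 30, 40, 38]
Result: [14, 12, 33, 13, 30, 40, 38]


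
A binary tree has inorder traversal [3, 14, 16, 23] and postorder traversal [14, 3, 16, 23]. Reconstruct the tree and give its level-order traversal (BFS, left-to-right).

Inorder:   [3, 14, 16, 23]
Postorder: [14, 3, 16, 23]
Algorithm: postorder visits root last, so walk postorder right-to-left;
each value is the root of the current inorder slice — split it at that
value, recurse on the right subtree first, then the left.
Recursive splits:
  root=23; inorder splits into left=[3, 14, 16], right=[]
  root=16; inorder splits into left=[3, 14], right=[]
  root=3; inorder splits into left=[], right=[14]
  root=14; inorder splits into left=[], right=[]
Reconstructed level-order: [23, 16, 3, 14]


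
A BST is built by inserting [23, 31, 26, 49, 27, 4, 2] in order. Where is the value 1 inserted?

Starting tree (level order): [23, 4, 31, 2, None, 26, 49, None, None, None, 27]
Insertion path: 23 -> 4 -> 2
Result: insert 1 as left child of 2
Final tree (level order): [23, 4, 31, 2, None, 26, 49, 1, None, None, 27]


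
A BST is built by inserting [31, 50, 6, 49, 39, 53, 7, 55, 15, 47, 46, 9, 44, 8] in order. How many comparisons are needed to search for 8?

Search path for 8: 31 -> 6 -> 7 -> 15 -> 9 -> 8
Found: True
Comparisons: 6


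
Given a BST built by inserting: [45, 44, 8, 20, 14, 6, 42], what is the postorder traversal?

Tree insertion order: [45, 44, 8, 20, 14, 6, 42]
Tree (level-order array): [45, 44, None, 8, None, 6, 20, None, None, 14, 42]
Postorder traversal: [6, 14, 42, 20, 8, 44, 45]


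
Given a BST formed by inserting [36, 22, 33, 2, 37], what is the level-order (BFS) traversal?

Tree insertion order: [36, 22, 33, 2, 37]
Tree (level-order array): [36, 22, 37, 2, 33]
BFS from the root, enqueuing left then right child of each popped node:
  queue [36] -> pop 36, enqueue [22, 37], visited so far: [36]
  queue [22, 37] -> pop 22, enqueue [2, 33], visited so far: [36, 22]
  queue [37, 2, 33] -> pop 37, enqueue [none], visited so far: [36, 22, 37]
  queue [2, 33] -> pop 2, enqueue [none], visited so far: [36, 22, 37, 2]
  queue [33] -> pop 33, enqueue [none], visited so far: [36, 22, 37, 2, 33]
Result: [36, 22, 37, 2, 33]


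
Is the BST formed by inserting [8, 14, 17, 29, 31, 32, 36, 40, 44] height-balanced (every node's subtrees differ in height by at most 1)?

Tree (level-order array): [8, None, 14, None, 17, None, 29, None, 31, None, 32, None, 36, None, 40, None, 44]
Definition: a tree is height-balanced if, at every node, |h(left) - h(right)| <= 1 (empty subtree has height -1).
Bottom-up per-node check:
  node 44: h_left=-1, h_right=-1, diff=0 [OK], height=0
  node 40: h_left=-1, h_right=0, diff=1 [OK], height=1
  node 36: h_left=-1, h_right=1, diff=2 [FAIL (|-1-1|=2 > 1)], height=2
  node 32: h_left=-1, h_right=2, diff=3 [FAIL (|-1-2|=3 > 1)], height=3
  node 31: h_left=-1, h_right=3, diff=4 [FAIL (|-1-3|=4 > 1)], height=4
  node 29: h_left=-1, h_right=4, diff=5 [FAIL (|-1-4|=5 > 1)], height=5
  node 17: h_left=-1, h_right=5, diff=6 [FAIL (|-1-5|=6 > 1)], height=6
  node 14: h_left=-1, h_right=6, diff=7 [FAIL (|-1-6|=7 > 1)], height=7
  node 8: h_left=-1, h_right=7, diff=8 [FAIL (|-1-7|=8 > 1)], height=8
Node 36 violates the condition: |-1 - 1| = 2 > 1.
Result: Not balanced


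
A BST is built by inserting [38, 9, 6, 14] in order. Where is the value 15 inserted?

Starting tree (level order): [38, 9, None, 6, 14]
Insertion path: 38 -> 9 -> 14
Result: insert 15 as right child of 14
Final tree (level order): [38, 9, None, 6, 14, None, None, None, 15]


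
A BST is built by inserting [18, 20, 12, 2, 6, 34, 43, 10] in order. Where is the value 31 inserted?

Starting tree (level order): [18, 12, 20, 2, None, None, 34, None, 6, None, 43, None, 10]
Insertion path: 18 -> 20 -> 34
Result: insert 31 as left child of 34
Final tree (level order): [18, 12, 20, 2, None, None, 34, None, 6, 31, 43, None, 10]


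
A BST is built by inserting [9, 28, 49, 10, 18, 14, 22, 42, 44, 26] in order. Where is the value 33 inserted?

Starting tree (level order): [9, None, 28, 10, 49, None, 18, 42, None, 14, 22, None, 44, None, None, None, 26]
Insertion path: 9 -> 28 -> 49 -> 42
Result: insert 33 as left child of 42
Final tree (level order): [9, None, 28, 10, 49, None, 18, 42, None, 14, 22, 33, 44, None, None, None, 26]


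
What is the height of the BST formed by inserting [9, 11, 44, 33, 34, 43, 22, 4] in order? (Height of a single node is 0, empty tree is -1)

Insertion order: [9, 11, 44, 33, 34, 43, 22, 4]
Tree (level-order array): [9, 4, 11, None, None, None, 44, 33, None, 22, 34, None, None, None, 43]
Compute height bottom-up (empty subtree = -1):
  height(4) = 1 + max(-1, -1) = 0
  height(22) = 1 + max(-1, -1) = 0
  height(43) = 1 + max(-1, -1) = 0
  height(34) = 1 + max(-1, 0) = 1
  height(33) = 1 + max(0, 1) = 2
  height(44) = 1 + max(2, -1) = 3
  height(11) = 1 + max(-1, 3) = 4
  height(9) = 1 + max(0, 4) = 5
Height = 5


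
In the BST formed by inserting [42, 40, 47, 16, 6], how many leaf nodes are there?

Tree built from: [42, 40, 47, 16, 6]
Tree (level-order array): [42, 40, 47, 16, None, None, None, 6]
Rule: A leaf has 0 children.
Per-node child counts:
  node 42: 2 child(ren)
  node 40: 1 child(ren)
  node 16: 1 child(ren)
  node 6: 0 child(ren)
  node 47: 0 child(ren)
Matching nodes: [6, 47]
Count of leaf nodes: 2


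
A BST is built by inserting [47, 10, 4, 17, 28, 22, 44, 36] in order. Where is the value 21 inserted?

Starting tree (level order): [47, 10, None, 4, 17, None, None, None, 28, 22, 44, None, None, 36]
Insertion path: 47 -> 10 -> 17 -> 28 -> 22
Result: insert 21 as left child of 22
Final tree (level order): [47, 10, None, 4, 17, None, None, None, 28, 22, 44, 21, None, 36]


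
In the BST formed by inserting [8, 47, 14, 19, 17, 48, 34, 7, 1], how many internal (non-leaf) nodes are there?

Tree built from: [8, 47, 14, 19, 17, 48, 34, 7, 1]
Tree (level-order array): [8, 7, 47, 1, None, 14, 48, None, None, None, 19, None, None, 17, 34]
Rule: An internal node has at least one child.
Per-node child counts:
  node 8: 2 child(ren)
  node 7: 1 child(ren)
  node 1: 0 child(ren)
  node 47: 2 child(ren)
  node 14: 1 child(ren)
  node 19: 2 child(ren)
  node 17: 0 child(ren)
  node 34: 0 child(ren)
  node 48: 0 child(ren)
Matching nodes: [8, 7, 47, 14, 19]
Count of internal (non-leaf) nodes: 5


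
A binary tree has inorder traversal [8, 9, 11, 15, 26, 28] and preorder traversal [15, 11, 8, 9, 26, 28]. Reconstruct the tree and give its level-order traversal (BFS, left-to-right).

Inorder:  [8, 9, 11, 15, 26, 28]
Preorder: [15, 11, 8, 9, 26, 28]
Algorithm: preorder visits root first, so consume preorder in order;
for each root, split the current inorder slice at that value into
left-subtree inorder and right-subtree inorder, then recurse.
Recursive splits:
  root=15; inorder splits into left=[8, 9, 11], right=[26, 28]
  root=11; inorder splits into left=[8, 9], right=[]
  root=8; inorder splits into left=[], right=[9]
  root=9; inorder splits into left=[], right=[]
  root=26; inorder splits into left=[], right=[28]
  root=28; inorder splits into left=[], right=[]
Reconstructed level-order: [15, 11, 26, 8, 28, 9]


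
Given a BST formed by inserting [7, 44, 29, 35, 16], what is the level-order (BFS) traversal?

Tree insertion order: [7, 44, 29, 35, 16]
Tree (level-order array): [7, None, 44, 29, None, 16, 35]
BFS from the root, enqueuing left then right child of each popped node:
  queue [7] -> pop 7, enqueue [44], visited so far: [7]
  queue [44] -> pop 44, enqueue [29], visited so far: [7, 44]
  queue [29] -> pop 29, enqueue [16, 35], visited so far: [7, 44, 29]
  queue [16, 35] -> pop 16, enqueue [none], visited so far: [7, 44, 29, 16]
  queue [35] -> pop 35, enqueue [none], visited so far: [7, 44, 29, 16, 35]
Result: [7, 44, 29, 16, 35]


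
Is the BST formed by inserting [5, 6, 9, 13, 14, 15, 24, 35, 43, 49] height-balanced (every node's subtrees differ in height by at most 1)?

Tree (level-order array): [5, None, 6, None, 9, None, 13, None, 14, None, 15, None, 24, None, 35, None, 43, None, 49]
Definition: a tree is height-balanced if, at every node, |h(left) - h(right)| <= 1 (empty subtree has height -1).
Bottom-up per-node check:
  node 49: h_left=-1, h_right=-1, diff=0 [OK], height=0
  node 43: h_left=-1, h_right=0, diff=1 [OK], height=1
  node 35: h_left=-1, h_right=1, diff=2 [FAIL (|-1-1|=2 > 1)], height=2
  node 24: h_left=-1, h_right=2, diff=3 [FAIL (|-1-2|=3 > 1)], height=3
  node 15: h_left=-1, h_right=3, diff=4 [FAIL (|-1-3|=4 > 1)], height=4
  node 14: h_left=-1, h_right=4, diff=5 [FAIL (|-1-4|=5 > 1)], height=5
  node 13: h_left=-1, h_right=5, diff=6 [FAIL (|-1-5|=6 > 1)], height=6
  node 9: h_left=-1, h_right=6, diff=7 [FAIL (|-1-6|=7 > 1)], height=7
  node 6: h_left=-1, h_right=7, diff=8 [FAIL (|-1-7|=8 > 1)], height=8
  node 5: h_left=-1, h_right=8, diff=9 [FAIL (|-1-8|=9 > 1)], height=9
Node 35 violates the condition: |-1 - 1| = 2 > 1.
Result: Not balanced


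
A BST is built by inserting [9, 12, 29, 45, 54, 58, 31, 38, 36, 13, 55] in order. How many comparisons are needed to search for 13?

Search path for 13: 9 -> 12 -> 29 -> 13
Found: True
Comparisons: 4


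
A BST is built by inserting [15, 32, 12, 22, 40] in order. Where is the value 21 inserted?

Starting tree (level order): [15, 12, 32, None, None, 22, 40]
Insertion path: 15 -> 32 -> 22
Result: insert 21 as left child of 22
Final tree (level order): [15, 12, 32, None, None, 22, 40, 21]


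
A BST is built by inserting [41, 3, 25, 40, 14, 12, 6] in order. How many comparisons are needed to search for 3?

Search path for 3: 41 -> 3
Found: True
Comparisons: 2


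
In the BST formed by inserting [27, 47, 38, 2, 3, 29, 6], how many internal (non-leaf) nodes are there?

Tree built from: [27, 47, 38, 2, 3, 29, 6]
Tree (level-order array): [27, 2, 47, None, 3, 38, None, None, 6, 29]
Rule: An internal node has at least one child.
Per-node child counts:
  node 27: 2 child(ren)
  node 2: 1 child(ren)
  node 3: 1 child(ren)
  node 6: 0 child(ren)
  node 47: 1 child(ren)
  node 38: 1 child(ren)
  node 29: 0 child(ren)
Matching nodes: [27, 2, 3, 47, 38]
Count of internal (non-leaf) nodes: 5


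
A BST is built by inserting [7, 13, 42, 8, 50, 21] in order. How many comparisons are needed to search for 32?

Search path for 32: 7 -> 13 -> 42 -> 21
Found: False
Comparisons: 4


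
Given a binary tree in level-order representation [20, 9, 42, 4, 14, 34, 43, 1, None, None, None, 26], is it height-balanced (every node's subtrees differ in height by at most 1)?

Tree (level-order array): [20, 9, 42, 4, 14, 34, 43, 1, None, None, None, 26]
Definition: a tree is height-balanced if, at every node, |h(left) - h(right)| <= 1 (empty subtree has height -1).
Bottom-up per-node check:
  node 1: h_left=-1, h_right=-1, diff=0 [OK], height=0
  node 4: h_left=0, h_right=-1, diff=1 [OK], height=1
  node 14: h_left=-1, h_right=-1, diff=0 [OK], height=0
  node 9: h_left=1, h_right=0, diff=1 [OK], height=2
  node 26: h_left=-1, h_right=-1, diff=0 [OK], height=0
  node 34: h_left=0, h_right=-1, diff=1 [OK], height=1
  node 43: h_left=-1, h_right=-1, diff=0 [OK], height=0
  node 42: h_left=1, h_right=0, diff=1 [OK], height=2
  node 20: h_left=2, h_right=2, diff=0 [OK], height=3
All nodes satisfy the balance condition.
Result: Balanced


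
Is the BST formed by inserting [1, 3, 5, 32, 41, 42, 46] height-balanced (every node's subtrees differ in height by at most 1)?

Tree (level-order array): [1, None, 3, None, 5, None, 32, None, 41, None, 42, None, 46]
Definition: a tree is height-balanced if, at every node, |h(left) - h(right)| <= 1 (empty subtree has height -1).
Bottom-up per-node check:
  node 46: h_left=-1, h_right=-1, diff=0 [OK], height=0
  node 42: h_left=-1, h_right=0, diff=1 [OK], height=1
  node 41: h_left=-1, h_right=1, diff=2 [FAIL (|-1-1|=2 > 1)], height=2
  node 32: h_left=-1, h_right=2, diff=3 [FAIL (|-1-2|=3 > 1)], height=3
  node 5: h_left=-1, h_right=3, diff=4 [FAIL (|-1-3|=4 > 1)], height=4
  node 3: h_left=-1, h_right=4, diff=5 [FAIL (|-1-4|=5 > 1)], height=5
  node 1: h_left=-1, h_right=5, diff=6 [FAIL (|-1-5|=6 > 1)], height=6
Node 41 violates the condition: |-1 - 1| = 2 > 1.
Result: Not balanced


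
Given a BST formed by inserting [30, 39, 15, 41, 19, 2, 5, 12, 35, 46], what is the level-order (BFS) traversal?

Tree insertion order: [30, 39, 15, 41, 19, 2, 5, 12, 35, 46]
Tree (level-order array): [30, 15, 39, 2, 19, 35, 41, None, 5, None, None, None, None, None, 46, None, 12]
BFS from the root, enqueuing left then right child of each popped node:
  queue [30] -> pop 30, enqueue [15, 39], visited so far: [30]
  queue [15, 39] -> pop 15, enqueue [2, 19], visited so far: [30, 15]
  queue [39, 2, 19] -> pop 39, enqueue [35, 41], visited so far: [30, 15, 39]
  queue [2, 19, 35, 41] -> pop 2, enqueue [5], visited so far: [30, 15, 39, 2]
  queue [19, 35, 41, 5] -> pop 19, enqueue [none], visited so far: [30, 15, 39, 2, 19]
  queue [35, 41, 5] -> pop 35, enqueue [none], visited so far: [30, 15, 39, 2, 19, 35]
  queue [41, 5] -> pop 41, enqueue [46], visited so far: [30, 15, 39, 2, 19, 35, 41]
  queue [5, 46] -> pop 5, enqueue [12], visited so far: [30, 15, 39, 2, 19, 35, 41, 5]
  queue [46, 12] -> pop 46, enqueue [none], visited so far: [30, 15, 39, 2, 19, 35, 41, 5, 46]
  queue [12] -> pop 12, enqueue [none], visited so far: [30, 15, 39, 2, 19, 35, 41, 5, 46, 12]
Result: [30, 15, 39, 2, 19, 35, 41, 5, 46, 12]


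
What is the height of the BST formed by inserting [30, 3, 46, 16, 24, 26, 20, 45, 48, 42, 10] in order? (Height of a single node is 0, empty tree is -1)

Insertion order: [30, 3, 46, 16, 24, 26, 20, 45, 48, 42, 10]
Tree (level-order array): [30, 3, 46, None, 16, 45, 48, 10, 24, 42, None, None, None, None, None, 20, 26]
Compute height bottom-up (empty subtree = -1):
  height(10) = 1 + max(-1, -1) = 0
  height(20) = 1 + max(-1, -1) = 0
  height(26) = 1 + max(-1, -1) = 0
  height(24) = 1 + max(0, 0) = 1
  height(16) = 1 + max(0, 1) = 2
  height(3) = 1 + max(-1, 2) = 3
  height(42) = 1 + max(-1, -1) = 0
  height(45) = 1 + max(0, -1) = 1
  height(48) = 1 + max(-1, -1) = 0
  height(46) = 1 + max(1, 0) = 2
  height(30) = 1 + max(3, 2) = 4
Height = 4


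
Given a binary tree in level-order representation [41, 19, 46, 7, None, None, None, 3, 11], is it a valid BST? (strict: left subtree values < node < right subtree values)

Level-order array: [41, 19, 46, 7, None, None, None, 3, 11]
Validate using subtree bounds (lo, hi): at each node, require lo < value < hi,
then recurse left with hi=value and right with lo=value.
Preorder trace (stopping at first violation):
  at node 41 with bounds (-inf, +inf): OK
  at node 19 with bounds (-inf, 41): OK
  at node 7 with bounds (-inf, 19): OK
  at node 3 with bounds (-inf, 7): OK
  at node 11 with bounds (7, 19): OK
  at node 46 with bounds (41, +inf): OK
No violation found at any node.
Result: Valid BST


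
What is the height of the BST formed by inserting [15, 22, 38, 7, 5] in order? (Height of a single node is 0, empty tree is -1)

Insertion order: [15, 22, 38, 7, 5]
Tree (level-order array): [15, 7, 22, 5, None, None, 38]
Compute height bottom-up (empty subtree = -1):
  height(5) = 1 + max(-1, -1) = 0
  height(7) = 1 + max(0, -1) = 1
  height(38) = 1 + max(-1, -1) = 0
  height(22) = 1 + max(-1, 0) = 1
  height(15) = 1 + max(1, 1) = 2
Height = 2


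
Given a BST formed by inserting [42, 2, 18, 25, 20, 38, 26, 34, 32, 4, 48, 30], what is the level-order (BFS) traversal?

Tree insertion order: [42, 2, 18, 25, 20, 38, 26, 34, 32, 4, 48, 30]
Tree (level-order array): [42, 2, 48, None, 18, None, None, 4, 25, None, None, 20, 38, None, None, 26, None, None, 34, 32, None, 30]
BFS from the root, enqueuing left then right child of each popped node:
  queue [42] -> pop 42, enqueue [2, 48], visited so far: [42]
  queue [2, 48] -> pop 2, enqueue [18], visited so far: [42, 2]
  queue [48, 18] -> pop 48, enqueue [none], visited so far: [42, 2, 48]
  queue [18] -> pop 18, enqueue [4, 25], visited so far: [42, 2, 48, 18]
  queue [4, 25] -> pop 4, enqueue [none], visited so far: [42, 2, 48, 18, 4]
  queue [25] -> pop 25, enqueue [20, 38], visited so far: [42, 2, 48, 18, 4, 25]
  queue [20, 38] -> pop 20, enqueue [none], visited so far: [42, 2, 48, 18, 4, 25, 20]
  queue [38] -> pop 38, enqueue [26], visited so far: [42, 2, 48, 18, 4, 25, 20, 38]
  queue [26] -> pop 26, enqueue [34], visited so far: [42, 2, 48, 18, 4, 25, 20, 38, 26]
  queue [34] -> pop 34, enqueue [32], visited so far: [42, 2, 48, 18, 4, 25, 20, 38, 26, 34]
  queue [32] -> pop 32, enqueue [30], visited so far: [42, 2, 48, 18, 4, 25, 20, 38, 26, 34, 32]
  queue [30] -> pop 30, enqueue [none], visited so far: [42, 2, 48, 18, 4, 25, 20, 38, 26, 34, 32, 30]
Result: [42, 2, 48, 18, 4, 25, 20, 38, 26, 34, 32, 30]


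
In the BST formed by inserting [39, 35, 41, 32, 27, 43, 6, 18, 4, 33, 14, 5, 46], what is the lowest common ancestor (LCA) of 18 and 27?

Tree insertion order: [39, 35, 41, 32, 27, 43, 6, 18, 4, 33, 14, 5, 46]
Tree (level-order array): [39, 35, 41, 32, None, None, 43, 27, 33, None, 46, 6, None, None, None, None, None, 4, 18, None, 5, 14]
In a BST, the LCA of p=18, q=27 is the first node v on the
root-to-leaf path with p <= v <= q (go left if both < v, right if both > v).
Walk from root:
  at 39: both 18 and 27 < 39, go left
  at 35: both 18 and 27 < 35, go left
  at 32: both 18 and 27 < 32, go left
  at 27: 18 <= 27 <= 27, this is the LCA
LCA = 27


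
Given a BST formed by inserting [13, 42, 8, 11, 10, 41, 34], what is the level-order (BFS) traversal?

Tree insertion order: [13, 42, 8, 11, 10, 41, 34]
Tree (level-order array): [13, 8, 42, None, 11, 41, None, 10, None, 34]
BFS from the root, enqueuing left then right child of each popped node:
  queue [13] -> pop 13, enqueue [8, 42], visited so far: [13]
  queue [8, 42] -> pop 8, enqueue [11], visited so far: [13, 8]
  queue [42, 11] -> pop 42, enqueue [41], visited so far: [13, 8, 42]
  queue [11, 41] -> pop 11, enqueue [10], visited so far: [13, 8, 42, 11]
  queue [41, 10] -> pop 41, enqueue [34], visited so far: [13, 8, 42, 11, 41]
  queue [10, 34] -> pop 10, enqueue [none], visited so far: [13, 8, 42, 11, 41, 10]
  queue [34] -> pop 34, enqueue [none], visited so far: [13, 8, 42, 11, 41, 10, 34]
Result: [13, 8, 42, 11, 41, 10, 34]


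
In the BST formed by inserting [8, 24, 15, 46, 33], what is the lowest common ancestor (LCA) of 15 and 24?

Tree insertion order: [8, 24, 15, 46, 33]
Tree (level-order array): [8, None, 24, 15, 46, None, None, 33]
In a BST, the LCA of p=15, q=24 is the first node v on the
root-to-leaf path with p <= v <= q (go left if both < v, right if both > v).
Walk from root:
  at 8: both 15 and 24 > 8, go right
  at 24: 15 <= 24 <= 24, this is the LCA
LCA = 24


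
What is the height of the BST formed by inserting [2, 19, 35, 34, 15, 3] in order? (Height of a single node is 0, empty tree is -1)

Insertion order: [2, 19, 35, 34, 15, 3]
Tree (level-order array): [2, None, 19, 15, 35, 3, None, 34]
Compute height bottom-up (empty subtree = -1):
  height(3) = 1 + max(-1, -1) = 0
  height(15) = 1 + max(0, -1) = 1
  height(34) = 1 + max(-1, -1) = 0
  height(35) = 1 + max(0, -1) = 1
  height(19) = 1 + max(1, 1) = 2
  height(2) = 1 + max(-1, 2) = 3
Height = 3


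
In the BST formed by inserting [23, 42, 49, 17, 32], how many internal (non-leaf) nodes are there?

Tree built from: [23, 42, 49, 17, 32]
Tree (level-order array): [23, 17, 42, None, None, 32, 49]
Rule: An internal node has at least one child.
Per-node child counts:
  node 23: 2 child(ren)
  node 17: 0 child(ren)
  node 42: 2 child(ren)
  node 32: 0 child(ren)
  node 49: 0 child(ren)
Matching nodes: [23, 42]
Count of internal (non-leaf) nodes: 2


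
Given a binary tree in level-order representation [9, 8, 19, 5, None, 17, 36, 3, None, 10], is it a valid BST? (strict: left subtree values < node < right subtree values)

Level-order array: [9, 8, 19, 5, None, 17, 36, 3, None, 10]
Validate using subtree bounds (lo, hi): at each node, require lo < value < hi,
then recurse left with hi=value and right with lo=value.
Preorder trace (stopping at first violation):
  at node 9 with bounds (-inf, +inf): OK
  at node 8 with bounds (-inf, 9): OK
  at node 5 with bounds (-inf, 8): OK
  at node 3 with bounds (-inf, 5): OK
  at node 19 with bounds (9, +inf): OK
  at node 17 with bounds (9, 19): OK
  at node 10 with bounds (9, 17): OK
  at node 36 with bounds (19, +inf): OK
No violation found at any node.
Result: Valid BST


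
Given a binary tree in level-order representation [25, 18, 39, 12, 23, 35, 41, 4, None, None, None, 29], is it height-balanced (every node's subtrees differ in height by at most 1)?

Tree (level-order array): [25, 18, 39, 12, 23, 35, 41, 4, None, None, None, 29]
Definition: a tree is height-balanced if, at every node, |h(left) - h(right)| <= 1 (empty subtree has height -1).
Bottom-up per-node check:
  node 4: h_left=-1, h_right=-1, diff=0 [OK], height=0
  node 12: h_left=0, h_right=-1, diff=1 [OK], height=1
  node 23: h_left=-1, h_right=-1, diff=0 [OK], height=0
  node 18: h_left=1, h_right=0, diff=1 [OK], height=2
  node 29: h_left=-1, h_right=-1, diff=0 [OK], height=0
  node 35: h_left=0, h_right=-1, diff=1 [OK], height=1
  node 41: h_left=-1, h_right=-1, diff=0 [OK], height=0
  node 39: h_left=1, h_right=0, diff=1 [OK], height=2
  node 25: h_left=2, h_right=2, diff=0 [OK], height=3
All nodes satisfy the balance condition.
Result: Balanced


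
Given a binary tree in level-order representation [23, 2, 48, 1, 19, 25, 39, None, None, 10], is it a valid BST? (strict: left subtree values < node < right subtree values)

Level-order array: [23, 2, 48, 1, 19, 25, 39, None, None, 10]
Validate using subtree bounds (lo, hi): at each node, require lo < value < hi,
then recurse left with hi=value and right with lo=value.
Preorder trace (stopping at first violation):
  at node 23 with bounds (-inf, +inf): OK
  at node 2 with bounds (-inf, 23): OK
  at node 1 with bounds (-inf, 2): OK
  at node 19 with bounds (2, 23): OK
  at node 10 with bounds (2, 19): OK
  at node 48 with bounds (23, +inf): OK
  at node 25 with bounds (23, 48): OK
  at node 39 with bounds (48, +inf): VIOLATION
Node 39 violates its bound: not (48 < 39 < +inf).
Result: Not a valid BST


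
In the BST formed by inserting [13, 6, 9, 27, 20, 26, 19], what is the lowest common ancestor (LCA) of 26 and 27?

Tree insertion order: [13, 6, 9, 27, 20, 26, 19]
Tree (level-order array): [13, 6, 27, None, 9, 20, None, None, None, 19, 26]
In a BST, the LCA of p=26, q=27 is the first node v on the
root-to-leaf path with p <= v <= q (go left if both < v, right if both > v).
Walk from root:
  at 13: both 26 and 27 > 13, go right
  at 27: 26 <= 27 <= 27, this is the LCA
LCA = 27


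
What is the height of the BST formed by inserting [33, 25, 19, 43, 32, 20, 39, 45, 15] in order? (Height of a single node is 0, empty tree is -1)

Insertion order: [33, 25, 19, 43, 32, 20, 39, 45, 15]
Tree (level-order array): [33, 25, 43, 19, 32, 39, 45, 15, 20]
Compute height bottom-up (empty subtree = -1):
  height(15) = 1 + max(-1, -1) = 0
  height(20) = 1 + max(-1, -1) = 0
  height(19) = 1 + max(0, 0) = 1
  height(32) = 1 + max(-1, -1) = 0
  height(25) = 1 + max(1, 0) = 2
  height(39) = 1 + max(-1, -1) = 0
  height(45) = 1 + max(-1, -1) = 0
  height(43) = 1 + max(0, 0) = 1
  height(33) = 1 + max(2, 1) = 3
Height = 3


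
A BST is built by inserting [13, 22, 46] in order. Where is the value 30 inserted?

Starting tree (level order): [13, None, 22, None, 46]
Insertion path: 13 -> 22 -> 46
Result: insert 30 as left child of 46
Final tree (level order): [13, None, 22, None, 46, 30]


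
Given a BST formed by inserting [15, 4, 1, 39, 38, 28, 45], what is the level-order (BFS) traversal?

Tree insertion order: [15, 4, 1, 39, 38, 28, 45]
Tree (level-order array): [15, 4, 39, 1, None, 38, 45, None, None, 28]
BFS from the root, enqueuing left then right child of each popped node:
  queue [15] -> pop 15, enqueue [4, 39], visited so far: [15]
  queue [4, 39] -> pop 4, enqueue [1], visited so far: [15, 4]
  queue [39, 1] -> pop 39, enqueue [38, 45], visited so far: [15, 4, 39]
  queue [1, 38, 45] -> pop 1, enqueue [none], visited so far: [15, 4, 39, 1]
  queue [38, 45] -> pop 38, enqueue [28], visited so far: [15, 4, 39, 1, 38]
  queue [45, 28] -> pop 45, enqueue [none], visited so far: [15, 4, 39, 1, 38, 45]
  queue [28] -> pop 28, enqueue [none], visited so far: [15, 4, 39, 1, 38, 45, 28]
Result: [15, 4, 39, 1, 38, 45, 28]


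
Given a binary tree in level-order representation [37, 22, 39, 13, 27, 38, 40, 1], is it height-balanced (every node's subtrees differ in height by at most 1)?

Tree (level-order array): [37, 22, 39, 13, 27, 38, 40, 1]
Definition: a tree is height-balanced if, at every node, |h(left) - h(right)| <= 1 (empty subtree has height -1).
Bottom-up per-node check:
  node 1: h_left=-1, h_right=-1, diff=0 [OK], height=0
  node 13: h_left=0, h_right=-1, diff=1 [OK], height=1
  node 27: h_left=-1, h_right=-1, diff=0 [OK], height=0
  node 22: h_left=1, h_right=0, diff=1 [OK], height=2
  node 38: h_left=-1, h_right=-1, diff=0 [OK], height=0
  node 40: h_left=-1, h_right=-1, diff=0 [OK], height=0
  node 39: h_left=0, h_right=0, diff=0 [OK], height=1
  node 37: h_left=2, h_right=1, diff=1 [OK], height=3
All nodes satisfy the balance condition.
Result: Balanced


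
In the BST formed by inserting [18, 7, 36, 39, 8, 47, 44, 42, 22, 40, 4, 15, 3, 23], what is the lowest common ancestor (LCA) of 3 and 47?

Tree insertion order: [18, 7, 36, 39, 8, 47, 44, 42, 22, 40, 4, 15, 3, 23]
Tree (level-order array): [18, 7, 36, 4, 8, 22, 39, 3, None, None, 15, None, 23, None, 47, None, None, None, None, None, None, 44, None, 42, None, 40]
In a BST, the LCA of p=3, q=47 is the first node v on the
root-to-leaf path with p <= v <= q (go left if both < v, right if both > v).
Walk from root:
  at 18: 3 <= 18 <= 47, this is the LCA
LCA = 18


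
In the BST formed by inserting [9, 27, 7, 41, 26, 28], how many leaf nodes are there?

Tree built from: [9, 27, 7, 41, 26, 28]
Tree (level-order array): [9, 7, 27, None, None, 26, 41, None, None, 28]
Rule: A leaf has 0 children.
Per-node child counts:
  node 9: 2 child(ren)
  node 7: 0 child(ren)
  node 27: 2 child(ren)
  node 26: 0 child(ren)
  node 41: 1 child(ren)
  node 28: 0 child(ren)
Matching nodes: [7, 26, 28]
Count of leaf nodes: 3


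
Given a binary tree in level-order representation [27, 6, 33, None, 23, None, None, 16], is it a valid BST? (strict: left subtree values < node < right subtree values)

Level-order array: [27, 6, 33, None, 23, None, None, 16]
Validate using subtree bounds (lo, hi): at each node, require lo < value < hi,
then recurse left with hi=value and right with lo=value.
Preorder trace (stopping at first violation):
  at node 27 with bounds (-inf, +inf): OK
  at node 6 with bounds (-inf, 27): OK
  at node 23 with bounds (6, 27): OK
  at node 16 with bounds (6, 23): OK
  at node 33 with bounds (27, +inf): OK
No violation found at any node.
Result: Valid BST


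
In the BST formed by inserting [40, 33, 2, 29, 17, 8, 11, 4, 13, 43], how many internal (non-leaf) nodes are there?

Tree built from: [40, 33, 2, 29, 17, 8, 11, 4, 13, 43]
Tree (level-order array): [40, 33, 43, 2, None, None, None, None, 29, 17, None, 8, None, 4, 11, None, None, None, 13]
Rule: An internal node has at least one child.
Per-node child counts:
  node 40: 2 child(ren)
  node 33: 1 child(ren)
  node 2: 1 child(ren)
  node 29: 1 child(ren)
  node 17: 1 child(ren)
  node 8: 2 child(ren)
  node 4: 0 child(ren)
  node 11: 1 child(ren)
  node 13: 0 child(ren)
  node 43: 0 child(ren)
Matching nodes: [40, 33, 2, 29, 17, 8, 11]
Count of internal (non-leaf) nodes: 7


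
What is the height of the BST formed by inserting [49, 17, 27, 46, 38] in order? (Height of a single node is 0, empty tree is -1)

Insertion order: [49, 17, 27, 46, 38]
Tree (level-order array): [49, 17, None, None, 27, None, 46, 38]
Compute height bottom-up (empty subtree = -1):
  height(38) = 1 + max(-1, -1) = 0
  height(46) = 1 + max(0, -1) = 1
  height(27) = 1 + max(-1, 1) = 2
  height(17) = 1 + max(-1, 2) = 3
  height(49) = 1 + max(3, -1) = 4
Height = 4


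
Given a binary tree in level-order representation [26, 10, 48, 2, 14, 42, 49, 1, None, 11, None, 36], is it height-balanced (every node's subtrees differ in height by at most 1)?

Tree (level-order array): [26, 10, 48, 2, 14, 42, 49, 1, None, 11, None, 36]
Definition: a tree is height-balanced if, at every node, |h(left) - h(right)| <= 1 (empty subtree has height -1).
Bottom-up per-node check:
  node 1: h_left=-1, h_right=-1, diff=0 [OK], height=0
  node 2: h_left=0, h_right=-1, diff=1 [OK], height=1
  node 11: h_left=-1, h_right=-1, diff=0 [OK], height=0
  node 14: h_left=0, h_right=-1, diff=1 [OK], height=1
  node 10: h_left=1, h_right=1, diff=0 [OK], height=2
  node 36: h_left=-1, h_right=-1, diff=0 [OK], height=0
  node 42: h_left=0, h_right=-1, diff=1 [OK], height=1
  node 49: h_left=-1, h_right=-1, diff=0 [OK], height=0
  node 48: h_left=1, h_right=0, diff=1 [OK], height=2
  node 26: h_left=2, h_right=2, diff=0 [OK], height=3
All nodes satisfy the balance condition.
Result: Balanced


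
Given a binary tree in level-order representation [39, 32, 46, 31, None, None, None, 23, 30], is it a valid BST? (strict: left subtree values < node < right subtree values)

Level-order array: [39, 32, 46, 31, None, None, None, 23, 30]
Validate using subtree bounds (lo, hi): at each node, require lo < value < hi,
then recurse left with hi=value and right with lo=value.
Preorder trace (stopping at first violation):
  at node 39 with bounds (-inf, +inf): OK
  at node 32 with bounds (-inf, 39): OK
  at node 31 with bounds (-inf, 32): OK
  at node 23 with bounds (-inf, 31): OK
  at node 30 with bounds (31, 32): VIOLATION
Node 30 violates its bound: not (31 < 30 < 32).
Result: Not a valid BST


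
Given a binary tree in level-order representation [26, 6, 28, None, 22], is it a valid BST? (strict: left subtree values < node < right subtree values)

Level-order array: [26, 6, 28, None, 22]
Validate using subtree bounds (lo, hi): at each node, require lo < value < hi,
then recurse left with hi=value and right with lo=value.
Preorder trace (stopping at first violation):
  at node 26 with bounds (-inf, +inf): OK
  at node 6 with bounds (-inf, 26): OK
  at node 22 with bounds (6, 26): OK
  at node 28 with bounds (26, +inf): OK
No violation found at any node.
Result: Valid BST


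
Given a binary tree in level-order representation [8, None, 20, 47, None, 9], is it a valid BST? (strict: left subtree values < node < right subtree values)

Level-order array: [8, None, 20, 47, None, 9]
Validate using subtree bounds (lo, hi): at each node, require lo < value < hi,
then recurse left with hi=value and right with lo=value.
Preorder trace (stopping at first violation):
  at node 8 with bounds (-inf, +inf): OK
  at node 20 with bounds (8, +inf): OK
  at node 47 with bounds (8, 20): VIOLATION
Node 47 violates its bound: not (8 < 47 < 20).
Result: Not a valid BST


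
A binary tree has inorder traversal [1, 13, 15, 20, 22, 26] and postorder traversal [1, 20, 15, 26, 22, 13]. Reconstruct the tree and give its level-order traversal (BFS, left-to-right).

Inorder:   [1, 13, 15, 20, 22, 26]
Postorder: [1, 20, 15, 26, 22, 13]
Algorithm: postorder visits root last, so walk postorder right-to-left;
each value is the root of the current inorder slice — split it at that
value, recurse on the right subtree first, then the left.
Recursive splits:
  root=13; inorder splits into left=[1], right=[15, 20, 22, 26]
  root=22; inorder splits into left=[15, 20], right=[26]
  root=26; inorder splits into left=[], right=[]
  root=15; inorder splits into left=[], right=[20]
  root=20; inorder splits into left=[], right=[]
  root=1; inorder splits into left=[], right=[]
Reconstructed level-order: [13, 1, 22, 15, 26, 20]


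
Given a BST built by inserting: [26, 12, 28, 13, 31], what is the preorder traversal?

Tree insertion order: [26, 12, 28, 13, 31]
Tree (level-order array): [26, 12, 28, None, 13, None, 31]
Preorder traversal: [26, 12, 13, 28, 31]


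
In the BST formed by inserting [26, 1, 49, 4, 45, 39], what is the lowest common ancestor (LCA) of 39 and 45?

Tree insertion order: [26, 1, 49, 4, 45, 39]
Tree (level-order array): [26, 1, 49, None, 4, 45, None, None, None, 39]
In a BST, the LCA of p=39, q=45 is the first node v on the
root-to-leaf path with p <= v <= q (go left if both < v, right if both > v).
Walk from root:
  at 26: both 39 and 45 > 26, go right
  at 49: both 39 and 45 < 49, go left
  at 45: 39 <= 45 <= 45, this is the LCA
LCA = 45


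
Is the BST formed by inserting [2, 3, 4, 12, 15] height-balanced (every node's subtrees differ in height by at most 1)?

Tree (level-order array): [2, None, 3, None, 4, None, 12, None, 15]
Definition: a tree is height-balanced if, at every node, |h(left) - h(right)| <= 1 (empty subtree has height -1).
Bottom-up per-node check:
  node 15: h_left=-1, h_right=-1, diff=0 [OK], height=0
  node 12: h_left=-1, h_right=0, diff=1 [OK], height=1
  node 4: h_left=-1, h_right=1, diff=2 [FAIL (|-1-1|=2 > 1)], height=2
  node 3: h_left=-1, h_right=2, diff=3 [FAIL (|-1-2|=3 > 1)], height=3
  node 2: h_left=-1, h_right=3, diff=4 [FAIL (|-1-3|=4 > 1)], height=4
Node 4 violates the condition: |-1 - 1| = 2 > 1.
Result: Not balanced


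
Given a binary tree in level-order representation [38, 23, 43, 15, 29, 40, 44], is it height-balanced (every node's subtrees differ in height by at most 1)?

Tree (level-order array): [38, 23, 43, 15, 29, 40, 44]
Definition: a tree is height-balanced if, at every node, |h(left) - h(right)| <= 1 (empty subtree has height -1).
Bottom-up per-node check:
  node 15: h_left=-1, h_right=-1, diff=0 [OK], height=0
  node 29: h_left=-1, h_right=-1, diff=0 [OK], height=0
  node 23: h_left=0, h_right=0, diff=0 [OK], height=1
  node 40: h_left=-1, h_right=-1, diff=0 [OK], height=0
  node 44: h_left=-1, h_right=-1, diff=0 [OK], height=0
  node 43: h_left=0, h_right=0, diff=0 [OK], height=1
  node 38: h_left=1, h_right=1, diff=0 [OK], height=2
All nodes satisfy the balance condition.
Result: Balanced


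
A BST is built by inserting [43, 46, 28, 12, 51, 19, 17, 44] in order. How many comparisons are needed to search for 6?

Search path for 6: 43 -> 28 -> 12
Found: False
Comparisons: 3


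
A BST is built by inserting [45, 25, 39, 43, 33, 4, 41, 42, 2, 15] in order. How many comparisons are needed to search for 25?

Search path for 25: 45 -> 25
Found: True
Comparisons: 2


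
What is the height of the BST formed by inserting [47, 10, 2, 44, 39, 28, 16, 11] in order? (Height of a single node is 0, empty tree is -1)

Insertion order: [47, 10, 2, 44, 39, 28, 16, 11]
Tree (level-order array): [47, 10, None, 2, 44, None, None, 39, None, 28, None, 16, None, 11]
Compute height bottom-up (empty subtree = -1):
  height(2) = 1 + max(-1, -1) = 0
  height(11) = 1 + max(-1, -1) = 0
  height(16) = 1 + max(0, -1) = 1
  height(28) = 1 + max(1, -1) = 2
  height(39) = 1 + max(2, -1) = 3
  height(44) = 1 + max(3, -1) = 4
  height(10) = 1 + max(0, 4) = 5
  height(47) = 1 + max(5, -1) = 6
Height = 6


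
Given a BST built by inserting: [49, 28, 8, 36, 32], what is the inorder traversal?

Tree insertion order: [49, 28, 8, 36, 32]
Tree (level-order array): [49, 28, None, 8, 36, None, None, 32]
Inorder traversal: [8, 28, 32, 36, 49]
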